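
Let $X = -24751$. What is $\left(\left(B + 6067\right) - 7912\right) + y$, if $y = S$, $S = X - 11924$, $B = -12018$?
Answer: $-50538$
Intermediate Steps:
$S = -36675$ ($S = -24751 - 11924 = -36675$)
$y = -36675$
$\left(\left(B + 6067\right) - 7912\right) + y = \left(\left(-12018 + 6067\right) - 7912\right) - 36675 = \left(-5951 - 7912\right) - 36675 = -13863 - 36675 = -50538$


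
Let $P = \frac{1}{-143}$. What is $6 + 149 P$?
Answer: $\frac{709}{143} \approx 4.958$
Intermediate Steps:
$P = - \frac{1}{143} \approx -0.006993$
$6 + 149 P = 6 + 149 \left(- \frac{1}{143}\right) = 6 - \frac{149}{143} = \frac{709}{143}$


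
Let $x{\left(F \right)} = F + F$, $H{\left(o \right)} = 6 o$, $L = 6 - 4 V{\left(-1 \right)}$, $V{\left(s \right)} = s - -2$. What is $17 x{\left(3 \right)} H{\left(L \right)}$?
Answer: $1224$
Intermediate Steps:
$V{\left(s \right)} = 2 + s$ ($V{\left(s \right)} = s + 2 = 2 + s$)
$L = 2$ ($L = 6 - 4 \left(2 - 1\right) = 6 - 4 = 2$)
$x{\left(F \right)} = 2 F$
$17 x{\left(3 \right)} H{\left(L \right)} = 17 \cdot 2 \cdot 3 \cdot 6 \cdot 2 = 17 \cdot 6 \cdot 12 = 102 \cdot 12 = 1224$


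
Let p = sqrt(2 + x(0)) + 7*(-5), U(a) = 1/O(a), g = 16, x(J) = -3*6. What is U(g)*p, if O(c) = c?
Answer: -35/16 + I/4 ≈ -2.1875 + 0.25*I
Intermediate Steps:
x(J) = -18
U(a) = 1/a
p = -35 + 4*I (p = sqrt(2 - 18) + 7*(-5) = sqrt(-16) - 35 = 4*I - 35 = -35 + 4*I ≈ -35.0 + 4.0*I)
U(g)*p = (-35 + 4*I)/16 = -35/16 + I/4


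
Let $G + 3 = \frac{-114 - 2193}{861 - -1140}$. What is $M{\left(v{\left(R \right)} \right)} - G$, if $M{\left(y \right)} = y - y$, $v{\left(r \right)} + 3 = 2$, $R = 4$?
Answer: $\frac{2770}{667} \approx 4.1529$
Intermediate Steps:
$v{\left(r \right)} = -1$ ($v{\left(r \right)} = -3 + 2 = -1$)
$G = - \frac{2770}{667}$ ($G = -3 + \frac{-114 - 2193}{861 - -1140} = -3 - \frac{2307}{861 + 1140} = -3 - \frac{2307}{2001} = -3 - \frac{769}{667} = - \frac{2770}{667} \approx -4.1529$)
$M{\left(y \right)} = 0$
$M{\left(v{\left(R \right)} \right)} - G = 0 - - \frac{2770}{667} = 0 + \frac{2770}{667} = \frac{2770}{667}$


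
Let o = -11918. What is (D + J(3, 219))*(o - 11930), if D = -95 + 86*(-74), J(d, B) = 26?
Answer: 153414184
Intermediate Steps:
D = -6459 (D = -95 - 6364 = -6459)
(D + J(3, 219))*(o - 11930) = (-6459 + 26)*(-11918 - 11930) = -6433*(-23848) = 153414184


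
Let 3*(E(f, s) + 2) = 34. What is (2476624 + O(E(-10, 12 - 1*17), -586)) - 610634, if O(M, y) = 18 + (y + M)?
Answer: 5596294/3 ≈ 1.8654e+6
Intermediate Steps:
E(f, s) = 28/3 (E(f, s) = -2 + (1/3)*34 = -2 + 34/3 = 28/3)
O(M, y) = 18 + M + y (O(M, y) = 18 + (M + y) = 18 + M + y)
(2476624 + O(E(-10, 12 - 1*17), -586)) - 610634 = (2476624 + (18 + 28/3 - 586)) - 610634 = (2476624 - 1676/3) - 610634 = 7428196/3 - 610634 = 5596294/3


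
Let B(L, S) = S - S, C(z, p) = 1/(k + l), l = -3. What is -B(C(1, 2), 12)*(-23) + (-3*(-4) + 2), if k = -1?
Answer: 14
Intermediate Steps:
C(z, p) = -1/4 (C(z, p) = 1/(-1 - 3) = 1/(-4) = -1/4)
B(L, S) = 0
-B(C(1, 2), 12)*(-23) + (-3*(-4) + 2) = -1*0*(-23) + (-3*(-4) + 2) = 0*(-23) + (12 + 2) = 0 + 14 = 14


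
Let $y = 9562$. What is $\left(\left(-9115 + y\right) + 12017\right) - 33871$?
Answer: $-21407$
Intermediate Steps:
$\left(\left(-9115 + y\right) + 12017\right) - 33871 = \left(\left(-9115 + 9562\right) + 12017\right) - 33871 = \left(447 + 12017\right) - 33871 = 12464 - 33871 = -21407$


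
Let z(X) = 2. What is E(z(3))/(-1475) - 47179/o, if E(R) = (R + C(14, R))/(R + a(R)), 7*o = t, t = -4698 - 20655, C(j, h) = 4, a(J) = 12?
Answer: 3409786166/261769725 ≈ 13.026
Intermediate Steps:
t = -25353
o = -25353/7 (o = (⅐)*(-25353) = -25353/7 ≈ -3621.9)
E(R) = (4 + R)/(12 + R) (E(R) = (R + 4)/(R + 12) = (4 + R)/(12 + R))
E(z(3))/(-1475) - 47179/o = ((4 + 2)/(12 + 2))/(-1475) - 47179/(-25353/7) = (6/14)*(-1/1475) - 47179*(-7/25353) = ((1/14)*6)*(-1/1475) + 330253/25353 = (3/7)*(-1/1475) + 330253/25353 = -3/10325 + 330253/25353 = 3409786166/261769725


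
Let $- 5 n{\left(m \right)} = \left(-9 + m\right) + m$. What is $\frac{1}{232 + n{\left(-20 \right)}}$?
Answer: $\frac{5}{1209} \approx 0.0041356$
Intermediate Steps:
$n{\left(m \right)} = \frac{9}{5} - \frac{2 m}{5}$ ($n{\left(m \right)} = - \frac{\left(-9 + m\right) + m}{5} = - \frac{-9 + 2 m}{5} = \frac{9}{5} - \frac{2 m}{5}$)
$\frac{1}{232 + n{\left(-20 \right)}} = \frac{1}{232 + \left(\frac{9}{5} - -8\right)} = \frac{1}{232 + \left(\frac{9}{5} + 8\right)} = \frac{1}{232 + \frac{49}{5}} = \frac{1}{\frac{1209}{5}} = \frac{5}{1209}$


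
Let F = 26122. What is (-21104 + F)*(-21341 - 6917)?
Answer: -141798644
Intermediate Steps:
(-21104 + F)*(-21341 - 6917) = (-21104 + 26122)*(-21341 - 6917) = 5018*(-28258) = -141798644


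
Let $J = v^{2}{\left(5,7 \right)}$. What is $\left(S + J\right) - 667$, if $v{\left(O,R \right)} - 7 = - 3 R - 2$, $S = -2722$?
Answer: $-3133$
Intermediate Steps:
$v{\left(O,R \right)} = 5 - 3 R$ ($v{\left(O,R \right)} = 7 - \left(2 + 3 R\right) = 5 - 3 R$)
$J = 256$ ($J = \left(5 - 21\right)^{2} = \left(-16\right)^{2} = 256$)
$\left(S + J\right) - 667 = \left(-2722 + 256\right) - 667 = -2466 - 667 = -3133$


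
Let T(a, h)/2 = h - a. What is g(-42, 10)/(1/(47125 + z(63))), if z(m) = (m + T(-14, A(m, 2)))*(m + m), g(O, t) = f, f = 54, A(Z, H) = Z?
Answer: 4021218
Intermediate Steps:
g(O, t) = 54
T(a, h) = -2*a + 2*h (T(a, h) = 2*(h - a) = -2*a + 2*h)
z(m) = 2*m*(28 + 3*m) (z(m) = (m + (-2*(-14) + 2*m))*(m + m) = (m + (28 + 2*m))*(2*m) = (28 + 3*m)*(2*m) = 2*m*(28 + 3*m))
g(-42, 10)/(1/(47125 + z(63))) = 54/(1/(47125 + 2*63*(28 + 3*63))) = 54/(1/(47125 + 2*63*(28 + 189))) = 54/(1/(47125 + 2*63*217)) = 54/(1/(47125 + 27342)) = 54/(1/74467) = 54*74467 = 4021218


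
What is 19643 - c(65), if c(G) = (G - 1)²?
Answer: 15547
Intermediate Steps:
c(G) = (-1 + G)²
19643 - c(65) = 19643 - (-1 + 65)² = 19643 - 1*64² = 19643 - 1*4096 = 19643 - 4096 = 15547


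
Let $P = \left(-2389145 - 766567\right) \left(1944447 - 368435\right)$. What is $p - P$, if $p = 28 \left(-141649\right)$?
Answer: $4973436014372$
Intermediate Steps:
$p = -3966172$
$P = -4973439980544$ ($P = \left(-3155712\right) 1576012 = -4973439980544$)
$p - P = -3966172 - -4973439980544 = -3966172 + 4973439980544 = 4973436014372$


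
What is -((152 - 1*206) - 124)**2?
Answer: -31684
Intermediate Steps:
-((152 - 1*206) - 124)**2 = -((152 - 206) - 124)**2 = -(-54 - 124)**2 = -1*(-178)**2 = -1*31684 = -31684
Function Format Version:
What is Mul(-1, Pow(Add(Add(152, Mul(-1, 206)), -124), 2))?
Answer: -31684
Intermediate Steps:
Mul(-1, Pow(Add(Add(152, Mul(-1, 206)), -124), 2)) = Mul(-1, Pow(Add(Add(152, -206), -124), 2)) = Mul(-1, Pow(Add(-54, -124), 2)) = Mul(-1, Pow(-178, 2)) = Mul(-1, 31684) = -31684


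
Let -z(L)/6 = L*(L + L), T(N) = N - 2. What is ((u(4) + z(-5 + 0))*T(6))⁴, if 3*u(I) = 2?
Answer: 166473577271296/81 ≈ 2.0552e+12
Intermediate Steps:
T(N) = -2 + N
u(I) = ⅔ (u(I) = (⅓)*2 = ⅔)
z(L) = -12*L² (z(L) = -6*L*(L + L) = -6*L*2*L = -12*L²)
((u(4) + z(-5 + 0))*T(6))⁴ = ((⅔ - 12*(-5 + 0)²)*(-2 + 6))⁴ = ((⅔ - 12*(-5)²)*4)⁴ = ((⅔ - 12*25)*4)⁴ = ((⅔ - 300)*4)⁴ = (-898/3*4)⁴ = (-3592/3)⁴ = 166473577271296/81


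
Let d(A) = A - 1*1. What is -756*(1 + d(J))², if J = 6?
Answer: -27216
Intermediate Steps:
d(A) = -1 + A (d(A) = A - 1 = -1 + A)
-756*(1 + d(J))² = -756*(1 + (-1 + 6))² = -756*(1 + 5)² = -756*6² = -756*36 = -27216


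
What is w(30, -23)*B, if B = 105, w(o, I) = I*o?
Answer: -72450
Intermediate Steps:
w(30, -23)*B = -23*30*105 = -690*105 = -72450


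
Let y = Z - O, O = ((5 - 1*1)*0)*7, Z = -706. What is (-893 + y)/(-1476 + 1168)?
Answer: 1599/308 ≈ 5.1916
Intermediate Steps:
O = 0 (O = ((5 - 1)*0)*7 = (4*0)*7 = 0*7 = 0)
y = -706 (y = -706 - 1*0 = -706 + 0 = -706)
(-893 + y)/(-1476 + 1168) = (-893 - 706)/(-1476 + 1168) = -1599/(-308) = -1599*(-1/308) = 1599/308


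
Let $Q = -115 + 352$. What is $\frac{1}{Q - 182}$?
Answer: $\frac{1}{55} \approx 0.018182$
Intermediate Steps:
$Q = 237$
$\frac{1}{Q - 182} = \frac{1}{237 - 182} = \frac{1}{55}$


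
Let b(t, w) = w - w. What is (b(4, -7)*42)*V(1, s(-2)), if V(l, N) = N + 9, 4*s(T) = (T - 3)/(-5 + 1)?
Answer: 0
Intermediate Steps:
b(t, w) = 0
s(T) = 3/16 - T/16 (s(T) = ((T - 3)/(-5 + 1))/4 = ((-3 + T)/(-4))/4 = ((-3 + T)*(-¼))/4 = (¾ - T/4)/4 = 3/16 - T/16)
V(l, N) = 9 + N
(b(4, -7)*42)*V(1, s(-2)) = (0*42)*(9 + (3/16 - 1/16*(-2))) = 0*(9 + (3/16 + ⅛)) = 0*(9 + 5/16) = 0*(149/16) = 0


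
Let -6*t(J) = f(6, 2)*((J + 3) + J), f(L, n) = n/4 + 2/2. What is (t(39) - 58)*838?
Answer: -131147/2 ≈ -65574.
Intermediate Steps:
f(L, n) = 1 + n/4 (f(L, n) = n*(¼) + 2*(½) = n/4 + 1 = 1 + n/4)
t(J) = -¾ - J/2 (t(J) = -(1 + (¼)*2)*((J + 3) + J)/6 = -(1 + ½)*((3 + J) + J)/6 = -(3 + 2*J)/4 = -(9/2 + 3*J)/6 = -¾ - J/2)
(t(39) - 58)*838 = ((-¾ - ½*39) - 58)*838 = ((-¾ - 39/2) - 58)*838 = (-81/4 - 58)*838 = -313/4*838 = -131147/2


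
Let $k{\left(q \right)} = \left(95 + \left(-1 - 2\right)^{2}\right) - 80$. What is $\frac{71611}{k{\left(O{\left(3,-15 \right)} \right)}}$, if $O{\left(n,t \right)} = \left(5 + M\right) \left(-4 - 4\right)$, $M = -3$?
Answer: $\frac{71611}{24} \approx 2983.8$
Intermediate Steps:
$O{\left(n,t \right)} = -16$ ($O{\left(n,t \right)} = \left(5 - 3\right) \left(-4 - 4\right) = 2 \left(-8\right) = -16$)
$k{\left(q \right)} = 24$ ($k{\left(q \right)} = \left(95 + \left(-3\right)^{2}\right) - 80 = \left(95 + 9\right) - 80 = 104 - 80 = 24$)
$\frac{71611}{k{\left(O{\left(3,-15 \right)} \right)}} = \frac{71611}{24}$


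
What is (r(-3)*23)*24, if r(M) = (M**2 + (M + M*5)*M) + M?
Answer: 33120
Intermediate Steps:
r(M) = M + 7*M**2 (r(M) = (M**2 + (M + 5*M)*M) + M = (M**2 + (6*M)*M) + M = (M**2 + 6*M**2) + M = 7*M**2 + M = M + 7*M**2)
(r(-3)*23)*24 = (-3*(1 + 7*(-3))*23)*24 = (-3*(1 - 21)*23)*24 = (-3*(-20)*23)*24 = (60*23)*24 = 1380*24 = 33120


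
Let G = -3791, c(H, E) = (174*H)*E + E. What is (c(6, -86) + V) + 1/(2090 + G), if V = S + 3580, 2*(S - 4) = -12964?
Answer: -157798369/1701 ≈ -92768.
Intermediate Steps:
S = -6478 (S = 4 + (1/2)*(-12964) = 4 - 6482 = -6478)
c(H, E) = E + 174*E*H (c(H, E) = 174*E*H + E = E + 174*E*H)
V = -2898 (V = -6478 + 3580 = -2898)
(c(6, -86) + V) + 1/(2090 + G) = (-86*(1 + 174*6) - 2898) + 1/(2090 - 3791) = (-86*(1 + 1044) - 2898) + 1/(-1701) = (-86*1045 - 2898) - 1/1701 = (-89870 - 2898) - 1/1701 = -92768 - 1/1701 = -157798369/1701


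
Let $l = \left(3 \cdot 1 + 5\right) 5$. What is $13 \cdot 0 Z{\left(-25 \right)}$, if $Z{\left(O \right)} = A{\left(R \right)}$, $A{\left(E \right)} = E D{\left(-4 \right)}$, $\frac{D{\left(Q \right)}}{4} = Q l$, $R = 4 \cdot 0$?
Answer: $0$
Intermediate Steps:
$R = 0$
$l = 40$ ($l = \left(3 + 5\right) 5 = 8 \cdot 5 = 40$)
$D{\left(Q \right)} = 160 Q$ ($D{\left(Q \right)} = 4 Q 40 = 4 \cdot 40 Q = 160 Q$)
$A{\left(E \right)} = - 640 E$ ($A{\left(E \right)} = E 160 \left(-4\right) = E \left(-640\right) = - 640 E$)
$Z{\left(O \right)} = 0$ ($Z{\left(O \right)} = \left(-640\right) 0 = 0$)
$13 \cdot 0 Z{\left(-25 \right)} = 13 \cdot 0 \cdot 0 = 0 \cdot 0 = 0$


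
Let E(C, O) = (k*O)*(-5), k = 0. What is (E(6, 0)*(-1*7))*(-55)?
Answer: 0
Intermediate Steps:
E(C, O) = 0 (E(C, O) = (0*O)*(-5) = 0*(-5) = 0)
(E(6, 0)*(-1*7))*(-55) = (0*(-1*7))*(-55) = (0*(-7))*(-55) = 0*(-55) = 0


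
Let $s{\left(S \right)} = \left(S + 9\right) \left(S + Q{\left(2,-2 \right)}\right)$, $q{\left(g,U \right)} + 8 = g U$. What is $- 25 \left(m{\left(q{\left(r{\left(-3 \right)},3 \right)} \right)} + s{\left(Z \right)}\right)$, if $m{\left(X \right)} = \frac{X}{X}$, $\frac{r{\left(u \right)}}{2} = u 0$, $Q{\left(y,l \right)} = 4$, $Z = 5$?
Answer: $-3175$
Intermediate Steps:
$r{\left(u \right)} = 0$ ($r{\left(u \right)} = 2 u 0 = 2 \cdot 0 = 0$)
$q{\left(g,U \right)} = -8 + U g$ ($q{\left(g,U \right)} = -8 + g U = -8 + U g$)
$m{\left(X \right)} = 1$
$s{\left(S \right)} = \left(4 + S\right) \left(9 + S\right)$ ($s{\left(S \right)} = \left(S + 9\right) \left(S + 4\right) = \left(9 + S\right) \left(4 + S\right) = \left(4 + S\right) \left(9 + S\right)$)
$- 25 \left(m{\left(q{\left(r{\left(-3 \right)},3 \right)} \right)} + s{\left(Z \right)}\right) = - 25 \left(1 + \left(36 + 5^{2} + 13 \cdot 5\right)\right) = - 25 \left(1 + \left(36 + 25 + 65\right)\right) = - 25 \left(1 + 126\right) = \left(-25\right) 127 = -3175$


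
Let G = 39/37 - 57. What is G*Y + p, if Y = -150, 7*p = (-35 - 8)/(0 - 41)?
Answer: 89115091/10619 ≈ 8392.0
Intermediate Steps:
G = -2070/37 (G = 39*(1/37) - 57 = 39/37 - 57 = -2070/37 ≈ -55.946)
p = 43/287 (p = ((-35 - 8)/(0 - 41))/7 = (-43/(-41))/7 = (-43*(-1/41))/7 = (⅐)*(43/41) = 43/287 ≈ 0.14983)
G*Y + p = -2070/37*(-150) + 43/287 = 310500/37 + 43/287 = 89115091/10619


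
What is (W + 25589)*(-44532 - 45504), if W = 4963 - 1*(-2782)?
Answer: -3001260024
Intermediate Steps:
W = 7745 (W = 4963 + 2782 = 7745)
(W + 25589)*(-44532 - 45504) = (7745 + 25589)*(-44532 - 45504) = 33334*(-90036) = -3001260024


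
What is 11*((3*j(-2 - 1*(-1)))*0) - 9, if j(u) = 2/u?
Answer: -9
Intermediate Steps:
11*((3*j(-2 - 1*(-1)))*0) - 9 = 11*((3*(2/(-2 - 1*(-1))))*0) - 9 = 11*((3*(2/(-2 + 1)))*0) - 9 = 11*((3*(2/(-1)))*0) - 9 = 11*((3*(2*(-1)))*0) - 9 = 11*((3*(-2))*0) - 9 = 11*(-6*0) - 9 = 11*0 - 9 = 0 - 9 = -9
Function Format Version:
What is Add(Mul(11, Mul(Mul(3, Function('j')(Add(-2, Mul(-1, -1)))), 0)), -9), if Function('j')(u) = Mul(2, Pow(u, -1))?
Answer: -9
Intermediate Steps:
Add(Mul(11, Mul(Mul(3, Function('j')(Add(-2, Mul(-1, -1)))), 0)), -9) = Add(Mul(11, Mul(Mul(3, Mul(2, Pow(Add(-2, Mul(-1, -1)), -1))), 0)), -9) = Add(Mul(11, Mul(Mul(3, Mul(2, Pow(Add(-2, 1), -1))), 0)), -9) = Add(Mul(11, Mul(Mul(3, Mul(2, Pow(-1, -1))), 0)), -9) = Add(Mul(11, Mul(Mul(3, Mul(2, -1)), 0)), -9) = Add(Mul(11, Mul(Mul(3, -2), 0)), -9) = Add(Mul(11, Mul(-6, 0)), -9) = Add(Mul(11, 0), -9) = Add(0, -9) = -9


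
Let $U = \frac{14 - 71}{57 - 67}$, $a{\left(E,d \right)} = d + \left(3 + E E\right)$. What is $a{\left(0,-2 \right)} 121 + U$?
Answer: $\frac{1267}{10} \approx 126.7$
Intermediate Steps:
$a{\left(E,d \right)} = 3 + d + E^{2}$ ($a{\left(E,d \right)} = d + \left(3 + E^{2}\right) = 3 + d + E^{2}$)
$U = \frac{57}{10}$ ($U = - \frac{57}{-10} = \left(-57\right) \left(- \frac{1}{10}\right) = \frac{57}{10} \approx 5.7$)
$a{\left(0,-2 \right)} 121 + U = \left(3 - 2 + 0^{2}\right) 121 + \frac{57}{10} = \left(3 - 2 + 0\right) 121 + \frac{57}{10} = 1 \cdot 121 + \frac{57}{10} = 121 + \frac{57}{10} = \frac{1267}{10}$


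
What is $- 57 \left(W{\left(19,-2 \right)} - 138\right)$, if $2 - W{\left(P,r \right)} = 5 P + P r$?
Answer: $11001$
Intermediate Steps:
$W{\left(P,r \right)} = 2 - 5 P - P r$ ($W{\left(P,r \right)} = 2 - \left(5 P + P r\right) = 2 - 5 P - P r$)
$- 57 \left(W{\left(19,-2 \right)} - 138\right) = - 57 \left(\left(2 - 95 - 19 \left(-2\right)\right) - 138\right) = - 57 \left(\left(2 - 95 + 38\right) - 138\right) = - 57 \left(-55 - 138\right) = \left(-57\right) \left(-193\right) = 11001$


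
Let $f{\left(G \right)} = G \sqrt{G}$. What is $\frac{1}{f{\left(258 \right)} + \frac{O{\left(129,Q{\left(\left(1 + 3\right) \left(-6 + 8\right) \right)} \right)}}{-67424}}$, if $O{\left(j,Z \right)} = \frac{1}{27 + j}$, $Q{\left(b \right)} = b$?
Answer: $\frac{10518144}{1899928871837772152831} + \frac{28542889126821888 \sqrt{258}}{1899928871837772152831} \approx 0.00024131$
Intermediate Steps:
$f{\left(G \right)} = G^{\frac{3}{2}}$
$\frac{1}{f{\left(258 \right)} + \frac{O{\left(129,Q{\left(\left(1 + 3\right) \left(-6 + 8\right) \right)} \right)}}{-67424}} = \frac{1}{258^{\frac{3}{2}} + \frac{1}{\left(27 + 129\right) \left(-67424\right)}} = \frac{1}{258 \sqrt{258} + \frac{1}{156} \left(- \frac{1}{67424}\right)} = \frac{1}{258 \sqrt{258} - \frac{1}{10518144}} = \frac{1}{- \frac{1}{10518144} + 258 \sqrt{258}}$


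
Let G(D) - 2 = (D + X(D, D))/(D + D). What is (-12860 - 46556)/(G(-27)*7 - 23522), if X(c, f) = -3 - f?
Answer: 1069488/423137 ≈ 2.5275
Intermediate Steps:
G(D) = 2 - 3/(2*D) (G(D) = 2 + (D + (-3 - D))/(D + D) = 2 - 3*1/(2*D) = 2 - 3/(2*D))
(-12860 - 46556)/(G(-27)*7 - 23522) = (-12860 - 46556)/((2 - 3/2/(-27))*7 - 23522) = -59416/((2 - 3/2*(-1/27))*7 - 23522) = -59416/((2 + 1/18)*7 - 23522) = -59416/((37/18)*7 - 23522) = -59416/(259/18 - 23522) = -59416/(-423137/18) = -59416*(-18/423137) = 1069488/423137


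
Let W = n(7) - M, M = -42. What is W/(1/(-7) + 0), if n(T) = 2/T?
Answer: -296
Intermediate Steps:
W = 296/7 (W = 2/7 - 1*(-42) = 2*(1/7) + 42 = 2/7 + 42 = 296/7 ≈ 42.286)
W/(1/(-7) + 0) = (296/7)/(1/(-7) + 0) = (296/7)/(-1/7 + 0) = (296/7)/(-1/7) = -7*296/7 = -296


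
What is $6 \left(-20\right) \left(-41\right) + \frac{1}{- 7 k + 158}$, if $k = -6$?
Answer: $\frac{984001}{200} \approx 4920.0$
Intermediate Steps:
$6 \left(-20\right) \left(-41\right) + \frac{1}{- 7 k + 158} = 6 \left(-20\right) \left(-41\right) + \frac{1}{\left(-7\right) \left(-6\right) + 158} = \left(-120\right) \left(-41\right) + \frac{1}{42 + 158} = 4920 + \frac{1}{200} = \frac{984001}{200}$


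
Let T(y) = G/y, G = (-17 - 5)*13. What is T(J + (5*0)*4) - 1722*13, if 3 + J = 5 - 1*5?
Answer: -66872/3 ≈ -22291.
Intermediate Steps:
J = -3 (J = -3 + (5 - 1*5) = -3 + (5 - 5) = -3 + 0 = -3)
G = -286 (G = -22*13 = -286)
T(y) = -286/y
T(J + (5*0)*4) - 1722*13 = -286/(-3 + (5*0)*4) - 1722*13 = -286/(-3 + 0*4) - 1*22386 = -286/(-3 + 0) - 22386 = -286/(-3) - 22386 = -286*(-1/3) - 22386 = 286/3 - 22386 = -66872/3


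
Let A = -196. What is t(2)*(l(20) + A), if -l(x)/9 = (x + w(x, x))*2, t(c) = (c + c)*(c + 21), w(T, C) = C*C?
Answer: -713552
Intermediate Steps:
w(T, C) = C²
t(c) = 2*c*(21 + c) (t(c) = (2*c)*(21 + c) = 2*c*(21 + c))
l(x) = -18*x - 18*x² (l(x) = -9*(x + x²)*2 = -9*(2*x + 2*x²) = -18*x - 18*x²)
t(2)*(l(20) + A) = (2*2*(21 + 2))*(18*20*(-1 - 1*20) - 196) = (2*2*23)*(18*20*(-1 - 20) - 196) = 92*(18*20*(-21) - 196) = 92*(-7560 - 196) = 92*(-7756) = -713552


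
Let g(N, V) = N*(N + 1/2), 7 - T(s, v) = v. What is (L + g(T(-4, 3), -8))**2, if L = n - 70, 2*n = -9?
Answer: 12769/4 ≈ 3192.3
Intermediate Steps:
T(s, v) = 7 - v
n = -9/2 (n = (1/2)*(-9) = -9/2 ≈ -4.5000)
g(N, V) = N*(1/2 + N) (g(N, V) = N*(N + 1/2) = N*(1/2 + N))
L = -149/2 (L = -9/2 - 70 = -149/2 ≈ -74.500)
(L + g(T(-4, 3), -8))**2 = (-149/2 + (7 - 1*3)*(1/2 + (7 - 1*3)))**2 = (-149/2 + (7 - 3)*(1/2 + (7 - 3)))**2 = (-149/2 + 4*(1/2 + 4))**2 = (-149/2 + 4*(9/2))**2 = (-149/2 + 18)**2 = (-113/2)**2 = 12769/4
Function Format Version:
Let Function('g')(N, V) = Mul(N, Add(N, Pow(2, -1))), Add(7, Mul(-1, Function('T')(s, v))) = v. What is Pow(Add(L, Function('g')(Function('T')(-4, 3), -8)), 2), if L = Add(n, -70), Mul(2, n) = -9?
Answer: Rational(12769, 4) ≈ 3192.3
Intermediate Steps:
Function('T')(s, v) = Add(7, Mul(-1, v))
n = Rational(-9, 2) (n = Mul(Rational(1, 2), -9) = Rational(-9, 2) ≈ -4.5000)
Function('g')(N, V) = Mul(N, Add(Rational(1, 2), N)) (Function('g')(N, V) = Mul(N, Add(N, Rational(1, 2))) = Mul(N, Add(Rational(1, 2), N)))
L = Rational(-149, 2) (L = Add(Rational(-9, 2), -70) = Rational(-149, 2) ≈ -74.500)
Pow(Add(L, Function('g')(Function('T')(-4, 3), -8)), 2) = Pow(Add(Rational(-149, 2), Mul(Add(7, Mul(-1, 3)), Add(Rational(1, 2), Add(7, Mul(-1, 3))))), 2) = Pow(Add(Rational(-149, 2), Mul(Add(7, -3), Add(Rational(1, 2), Add(7, -3)))), 2) = Pow(Add(Rational(-149, 2), Mul(4, Add(Rational(1, 2), 4))), 2) = Pow(Add(Rational(-149, 2), Mul(4, Rational(9, 2))), 2) = Pow(Add(Rational(-149, 2), 18), 2) = Pow(Rational(-113, 2), 2) = Rational(12769, 4)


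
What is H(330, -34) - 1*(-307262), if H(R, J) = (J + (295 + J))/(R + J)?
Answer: 90949779/296 ≈ 3.0726e+5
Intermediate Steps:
H(R, J) = (295 + 2*J)/(J + R)
H(330, -34) - 1*(-307262) = (295 + 2*(-34))/(-34 + 330) - 1*(-307262) = (295 - 68)/296 + 307262 = (1/296)*227 + 307262 = 227/296 + 307262 = 90949779/296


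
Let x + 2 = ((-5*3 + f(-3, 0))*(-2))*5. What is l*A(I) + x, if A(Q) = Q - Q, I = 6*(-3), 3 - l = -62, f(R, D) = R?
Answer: 178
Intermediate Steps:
l = 65 (l = 3 - 1*(-62) = 3 + 62 = 65)
I = -18
x = 178 (x = -2 + ((-5*3 - 3)*(-2))*5 = -2 + ((-15 - 3)*(-2))*5 = -2 - 18*(-2)*5 = -2 + 36*5 = -2 + 180 = 178)
A(Q) = 0
l*A(I) + x = 65*0 + 178 = 0 + 178 = 178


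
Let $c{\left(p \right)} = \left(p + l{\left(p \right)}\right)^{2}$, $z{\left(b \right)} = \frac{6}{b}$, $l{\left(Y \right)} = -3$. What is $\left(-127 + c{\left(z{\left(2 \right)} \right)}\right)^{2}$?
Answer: $16129$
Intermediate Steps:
$c{\left(p \right)} = \left(-3 + p\right)^{2}$ ($c{\left(p \right)} = \left(p - 3\right)^{2} = \left(-3 + p\right)^{2}$)
$\left(-127 + c{\left(z{\left(2 \right)} \right)}\right)^{2} = \left(-127 + \left(-3 + \frac{6}{2}\right)^{2}\right)^{2} = \left(-127 + \left(-3 + 6 \cdot \frac{1}{2}\right)^{2}\right)^{2} = \left(-127 + \left(-3 + 3\right)^{2}\right)^{2} = \left(-127 + 0^{2}\right)^{2} = \left(-127 + 0\right)^{2} = \left(-127\right)^{2} = 16129$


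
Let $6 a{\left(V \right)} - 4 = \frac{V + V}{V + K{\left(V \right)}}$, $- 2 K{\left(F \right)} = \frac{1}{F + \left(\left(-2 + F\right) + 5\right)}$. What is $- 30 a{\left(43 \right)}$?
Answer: $- \frac{229600}{7653} \approx -30.001$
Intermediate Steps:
$K{\left(F \right)} = - \frac{1}{2 \left(3 + 2 F\right)}$ ($K{\left(F \right)} = - \frac{1}{2 \left(F + \left(\left(-2 + F\right) + 5\right)\right)} = - \frac{1}{2 \left(F + \left(3 + F\right)\right)} = - \frac{1}{2 \left(3 + 2 F\right)}$)
$a{\left(V \right)} = \frac{2}{3} + \frac{V}{3 \left(V - \frac{1}{6 + 4 V}\right)}$ ($a{\left(V \right)} = \frac{2}{3} + \frac{\left(V + V\right) \frac{1}{V - \frac{1}{6 + 4 V}}}{6} = \frac{2}{3} + \frac{2 V \frac{1}{V - \frac{1}{6 + 4 V}}}{6} = \frac{2}{3} + \frac{V}{3 \left(V - \frac{1}{6 + 4 V}\right)}$)
$- 30 a{\left(43 \right)} = - 30 \frac{2 \left(-1 + 3 \cdot 43 \left(3 + 2 \cdot 43\right)\right)}{3 \left(-1 + 2 \cdot 43 \left(3 + 2 \cdot 43\right)\right)} = - 30 \frac{2 \left(-1 + 3 \cdot 43 \left(3 + 86\right)\right)}{3 \left(-1 + 2 \cdot 43 \left(3 + 86\right)\right)} = - 30 \frac{2 \left(-1 + 3 \cdot 43 \cdot 89\right)}{3 \left(-1 + 2 \cdot 43 \cdot 89\right)} = - 30 \frac{2 \left(-1 + 11481\right)}{3 \left(-1 + 7654\right)} = - 30 \cdot \frac{2}{3} \cdot \frac{1}{7653} \cdot 11480 = \left(-30\right) \frac{22960}{22959} = - \frac{229600}{7653}$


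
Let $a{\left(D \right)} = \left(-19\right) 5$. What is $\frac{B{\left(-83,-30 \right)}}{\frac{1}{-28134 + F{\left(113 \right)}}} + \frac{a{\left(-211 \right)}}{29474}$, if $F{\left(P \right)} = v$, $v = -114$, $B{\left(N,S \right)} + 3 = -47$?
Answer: $\frac{41629077505}{29474} \approx 1.4124 \cdot 10^{6}$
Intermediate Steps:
$B{\left(N,S \right)} = -50$ ($B{\left(N,S \right)} = -3 - 47 = -50$)
$a{\left(D \right)} = -95$
$F{\left(P \right)} = -114$
$\frac{B{\left(-83,-30 \right)}}{\frac{1}{-28134 + F{\left(113 \right)}}} + \frac{a{\left(-211 \right)}}{29474} = - \frac{50}{\frac{1}{-28134 - 114}} - \frac{95}{29474} = - \frac{50}{\frac{1}{-28248}} - \frac{95}{29474} = - \frac{50}{- \frac{1}{28248}} - \frac{95}{29474} = \left(-50\right) \left(-28248\right) - \frac{95}{29474} = 1412400 - \frac{95}{29474} = \frac{41629077505}{29474}$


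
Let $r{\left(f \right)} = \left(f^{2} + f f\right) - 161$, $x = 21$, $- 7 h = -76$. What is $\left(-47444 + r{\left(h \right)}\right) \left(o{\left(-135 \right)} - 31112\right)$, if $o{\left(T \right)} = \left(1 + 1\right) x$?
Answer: $\frac{72116359510}{49} \approx 1.4718 \cdot 10^{9}$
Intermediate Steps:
$h = \frac{76}{7}$ ($h = \left(- \frac{1}{7}\right) \left(-76\right) = \frac{76}{7} \approx 10.857$)
$r{\left(f \right)} = -161 + 2 f^{2}$ ($r{\left(f \right)} = \left(f^{2} + f^{2}\right) - 161 = 2 f^{2} - 161 = -161 + 2 f^{2}$)
$o{\left(T \right)} = 42$ ($o{\left(T \right)} = \left(1 + 1\right) 21 = 2 \cdot 21 = 42$)
$\left(-47444 + r{\left(h \right)}\right) \left(o{\left(-135 \right)} - 31112\right) = \left(-47444 - \left(161 - 2 \left(\frac{76}{7}\right)^{2}\right)\right) \left(42 - 31112\right) = \left(-47444 + \left(-161 + 2 \cdot \frac{5776}{49}\right)\right) \left(-31070\right) = \left(-47444 + \left(-161 + \frac{11552}{49}\right)\right) \left(-31070\right) = \left(-47444 + \frac{3663}{49}\right) \left(-31070\right) = \left(- \frac{2321093}{49}\right) \left(-31070\right) = \frac{72116359510}{49}$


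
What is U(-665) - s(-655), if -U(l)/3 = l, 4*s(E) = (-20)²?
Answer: 1895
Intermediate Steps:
s(E) = 100 (s(E) = (¼)*(-20)² = (¼)*400 = 100)
U(l) = -3*l
U(-665) - s(-655) = -3*(-665) - 1*100 = 1995 - 100 = 1895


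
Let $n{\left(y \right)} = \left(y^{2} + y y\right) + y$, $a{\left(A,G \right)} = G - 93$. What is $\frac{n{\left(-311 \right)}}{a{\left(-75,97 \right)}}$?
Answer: $\frac{193131}{4} \approx 48283.0$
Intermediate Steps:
$a{\left(A,G \right)} = -93 + G$ ($a{\left(A,G \right)} = G - 93 = -93 + G$)
$n{\left(y \right)} = y + 2 y^{2}$ ($n{\left(y \right)} = \left(y^{2} + y^{2}\right) + y = 2 y^{2} + y = y + 2 y^{2}$)
$\frac{n{\left(-311 \right)}}{a{\left(-75,97 \right)}} = \frac{\left(-311\right) \left(1 + 2 \left(-311\right)\right)}{-93 + 97} = \frac{\left(-311\right) \left(1 - 622\right)}{4} = \left(-311\right) \left(-621\right) \frac{1}{4} = 193131 \cdot \frac{1}{4} = \frac{193131}{4}$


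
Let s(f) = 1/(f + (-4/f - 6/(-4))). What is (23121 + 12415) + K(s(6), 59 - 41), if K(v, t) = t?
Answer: 35554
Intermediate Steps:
s(f) = 1/(3/2 + f - 4/f) (s(f) = 1/(f + (-4/f - 6*(-1/4))) = 1/(f + (-4/f + 3/2)) = 1/(f + (3/2 - 4/f)) = 1/(3/2 + f - 4/f))
(23121 + 12415) + K(s(6), 59 - 41) = (23121 + 12415) + (59 - 41) = 35536 + 18 = 35554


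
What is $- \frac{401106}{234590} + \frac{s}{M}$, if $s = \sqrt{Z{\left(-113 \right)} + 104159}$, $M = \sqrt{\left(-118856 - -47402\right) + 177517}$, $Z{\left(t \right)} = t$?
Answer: $- \frac{200553}{117295} + \frac{\sqrt{38184882}}{6239} \approx -0.71937$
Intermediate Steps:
$M = 17 \sqrt{367}$ ($M = \sqrt{\left(-118856 + 47402\right) + 177517} = \sqrt{-71454 + 177517} = \sqrt{106063} = 17 \sqrt{367} \approx 325.67$)
$s = \sqrt{104046}$ ($s = \sqrt{-113 + 104159} = \sqrt{104046} \approx 322.56$)
$- \frac{401106}{234590} + \frac{s}{M} = - \frac{401106}{234590} + \frac{\sqrt{104046}}{17 \sqrt{367}} = \left(-401106\right) \frac{1}{234590} + \sqrt{104046} \frac{\sqrt{367}}{6239} = - \frac{200553}{117295} + \frac{\sqrt{38184882}}{6239}$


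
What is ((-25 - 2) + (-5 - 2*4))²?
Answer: 1600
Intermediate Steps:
((-25 - 2) + (-5 - 2*4))² = (-27 + (-5 - 8))² = (-27 - 13)² = (-40)² = 1600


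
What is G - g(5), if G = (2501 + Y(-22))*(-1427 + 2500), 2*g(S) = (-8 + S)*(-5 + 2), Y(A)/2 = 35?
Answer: 5517357/2 ≈ 2.7587e+6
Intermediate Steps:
Y(A) = 70 (Y(A) = 2*35 = 70)
g(S) = 12 - 3*S/2 (g(S) = ((-8 + S)*(-5 + 2))/2 = ((-8 + S)*(-3))/2 = (24 - 3*S)/2 = 12 - 3*S/2)
G = 2758683 (G = (2501 + 70)*(-1427 + 2500) = 2571*1073 = 2758683)
G - g(5) = 2758683 - (12 - 3/2*5) = 2758683 - (12 - 15/2) = 2758683 - 1*9/2 = 2758683 - 9/2 = 5517357/2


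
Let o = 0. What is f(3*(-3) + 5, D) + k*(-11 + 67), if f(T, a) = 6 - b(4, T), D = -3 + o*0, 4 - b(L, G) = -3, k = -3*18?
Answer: -3025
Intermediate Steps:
k = -54
b(L, G) = 7 (b(L, G) = 4 - 1*(-3) = 4 + 3 = 7)
D = -3 (D = -3 + 0*0 = -3 + 0 = -3)
f(T, a) = -1 (f(T, a) = 6 - 1*7 = 6 - 7 = -1)
f(3*(-3) + 5, D) + k*(-11 + 67) = -1 - 54*(-11 + 67) = -1 - 54*56 = -1 - 3024 = -3025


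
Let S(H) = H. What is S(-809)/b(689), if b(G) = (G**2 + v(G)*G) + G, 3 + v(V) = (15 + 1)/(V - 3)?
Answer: -277487/162362161 ≈ -0.0017091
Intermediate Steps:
v(V) = -3 + 16/(-3 + V) (v(V) = -3 + (15 + 1)/(V - 3) = -3 + 16/(-3 + V))
b(G) = G + G**2 + G*(25 - 3*G)/(-3 + G) (b(G) = (G**2 + ((25 - 3*G)/(-3 + G))*G) + G = (G**2 + G*(25 - 3*G)/(-3 + G)) + G = G + G**2 + G*(25 - 3*G)/(-3 + G))
S(-809)/b(689) = -809*(-3 + 689)/(689*(22 + 689**2 - 5*689)) = -809*686/(689*(22 + 474721 - 3445)) = -809/(689*(1/686)*471298) = -809/162362161/343 = -809*343/162362161 = -277487/162362161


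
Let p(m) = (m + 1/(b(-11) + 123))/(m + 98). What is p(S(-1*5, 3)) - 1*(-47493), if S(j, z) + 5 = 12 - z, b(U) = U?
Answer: 542560481/11424 ≈ 47493.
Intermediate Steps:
S(j, z) = 7 - z (S(j, z) = -5 + (12 - z) = 7 - z)
p(m) = (1/112 + m)/(98 + m) (p(m) = (m + 1/(-11 + 123))/(m + 98) = (m + 1/112)/(98 + m) = (1/112 + m)/(98 + m))
p(S(-1*5, 3)) - 1*(-47493) = (1/112 + (7 - 1*3))/(98 + (7 - 1*3)) - 1*(-47493) = (1/112 + (7 - 3))/(98 + (7 - 3)) + 47493 = (1/112 + 4)/(98 + 4) + 47493 = (449/112)/102 + 47493 = (1/102)*(449/112) + 47493 = 449/11424 + 47493 = 542560481/11424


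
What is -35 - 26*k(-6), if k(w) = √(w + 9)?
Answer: -35 - 26*√3 ≈ -80.033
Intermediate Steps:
k(w) = √(9 + w)
-35 - 26*k(-6) = -35 - 26*√(9 - 6) = -35 - 26*√3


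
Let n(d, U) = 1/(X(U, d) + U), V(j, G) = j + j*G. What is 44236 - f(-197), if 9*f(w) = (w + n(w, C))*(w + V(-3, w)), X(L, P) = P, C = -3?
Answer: 95030591/1800 ≈ 52795.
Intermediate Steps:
V(j, G) = j + G*j
n(d, U) = 1/(U + d) (n(d, U) = 1/(d + U) = 1/(U + d))
f(w) = (-3 - 2*w)*(w + 1/(-3 + w))/9 (f(w) = ((w + 1/(-3 + w))*(w - 3*(1 + w)))/9 = ((w + 1/(-3 + w))*(w + (-3 - 3*w)))/9 = ((w + 1/(-3 + w))*(-3 - 2*w))/9 = ((-3 - 2*w)*(w + 1/(-3 + w)))/9 = (-3 - 2*w)*(w + 1/(-3 + w))/9)
44236 - f(-197) = 44236 - (-3 - 2*(-197)**3 + 3*(-197)**2 + 7*(-197))/(9*(-3 - 197)) = 44236 - (-3 - 2*(-7645373) + 3*38809 - 1379)/(9*(-200)) = 44236 - (-1)*(-3 + 15290746 + 116427 - 1379)/(9*200) = 44236 - (-1)*15405791/(9*200) = 44236 - 1*(-15405791/1800) = 44236 + 15405791/1800 = 95030591/1800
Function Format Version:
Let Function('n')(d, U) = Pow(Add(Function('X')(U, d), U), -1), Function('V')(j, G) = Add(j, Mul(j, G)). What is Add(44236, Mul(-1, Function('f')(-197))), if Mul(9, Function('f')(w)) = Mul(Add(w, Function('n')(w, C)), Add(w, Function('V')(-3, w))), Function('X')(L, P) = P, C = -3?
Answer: Rational(95030591, 1800) ≈ 52795.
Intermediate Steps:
Function('V')(j, G) = Add(j, Mul(G, j))
Function('n')(d, U) = Pow(Add(U, d), -1) (Function('n')(d, U) = Pow(Add(d, U), -1) = Pow(Add(U, d), -1))
Function('f')(w) = Mul(Rational(1, 9), Add(-3, Mul(-2, w)), Add(w, Pow(Add(-3, w), -1))) (Function('f')(w) = Mul(Rational(1, 9), Mul(Add(w, Pow(Add(-3, w), -1)), Add(w, Mul(-3, Add(1, w))))) = Mul(Rational(1, 9), Mul(Add(w, Pow(Add(-3, w), -1)), Add(w, Add(-3, Mul(-3, w))))) = Mul(Rational(1, 9), Mul(Add(w, Pow(Add(-3, w), -1)), Add(-3, Mul(-2, w)))) = Mul(Rational(1, 9), Mul(Add(-3, Mul(-2, w)), Add(w, Pow(Add(-3, w), -1)))) = Mul(Rational(1, 9), Add(-3, Mul(-2, w)), Add(w, Pow(Add(-3, w), -1))))
Add(44236, Mul(-1, Function('f')(-197))) = Add(44236, Mul(-1, Mul(Rational(1, 9), Pow(Add(-3, -197), -1), Add(-3, Mul(-2, Pow(-197, 3)), Mul(3, Pow(-197, 2)), Mul(7, -197))))) = Add(44236, Mul(-1, Mul(Rational(1, 9), Pow(-200, -1), Add(-3, Mul(-2, -7645373), Mul(3, 38809), -1379)))) = Add(44236, Mul(-1, Mul(Rational(1, 9), Rational(-1, 200), Add(-3, 15290746, 116427, -1379)))) = Add(44236, Mul(-1, Mul(Rational(1, 9), Rational(-1, 200), 15405791))) = Add(44236, Mul(-1, Rational(-15405791, 1800))) = Add(44236, Rational(15405791, 1800)) = Rational(95030591, 1800)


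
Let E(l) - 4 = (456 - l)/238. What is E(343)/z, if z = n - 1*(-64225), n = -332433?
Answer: -1065/63833504 ≈ -1.6684e-5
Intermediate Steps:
E(l) = 704/119 - l/238 (E(l) = 4 + (456 - l)/238 = 4 + (456 - l)*(1/238) = 4 + (228/119 - l/238) = 704/119 - l/238)
z = -268208 (z = -332433 - 1*(-64225) = -332433 + 64225 = -268208)
E(343)/z = (704/119 - 1/238*343)/(-268208) = (704/119 - 49/34)*(-1/268208) = (1065/238)*(-1/268208) = -1065/63833504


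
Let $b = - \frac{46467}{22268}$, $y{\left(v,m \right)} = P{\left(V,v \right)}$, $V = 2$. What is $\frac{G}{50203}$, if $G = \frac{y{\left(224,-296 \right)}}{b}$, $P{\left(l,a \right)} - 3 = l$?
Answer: $- \frac{111340}{2332782801} \approx -4.7728 \cdot 10^{-5}$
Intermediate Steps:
$P{\left(l,a \right)} = 3 + l$
$y{\left(v,m \right)} = 5$ ($y{\left(v,m \right)} = 3 + 2 = 5$)
$b = - \frac{46467}{22268}$ ($b = \left(-46467\right) \frac{1}{22268} = - \frac{46467}{22268} \approx -2.0867$)
$G = - \frac{111340}{46467}$ ($G = \frac{5}{- \frac{46467}{22268}} = 5 \left(- \frac{22268}{46467}\right) = - \frac{111340}{46467} \approx -2.3961$)
$\frac{G}{50203} = - \frac{111340}{46467 \cdot 50203} = \left(- \frac{111340}{46467}\right) \frac{1}{50203} = - \frac{111340}{2332782801}$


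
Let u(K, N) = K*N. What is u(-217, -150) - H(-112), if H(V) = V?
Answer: 32662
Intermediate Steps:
u(-217, -150) - H(-112) = -217*(-150) - 1*(-112) = 32550 + 112 = 32662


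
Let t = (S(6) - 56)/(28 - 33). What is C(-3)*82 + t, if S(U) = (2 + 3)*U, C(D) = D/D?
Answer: 436/5 ≈ 87.200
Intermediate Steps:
C(D) = 1
S(U) = 5*U
t = 26/5 (t = (5*6 - 56)/(28 - 33) = (30 - 56)/(-5) = -26*(-⅕) = 26/5 ≈ 5.2000)
C(-3)*82 + t = 1*82 + 26/5 = 82 + 26/5 = 436/5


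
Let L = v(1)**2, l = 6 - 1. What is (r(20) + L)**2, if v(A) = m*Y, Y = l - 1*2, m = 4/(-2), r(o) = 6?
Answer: 1764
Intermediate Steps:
l = 5
m = -2 (m = 4*(-1/2) = -2)
Y = 3 (Y = 5 - 1*2 = 5 - 2 = 3)
v(A) = -6 (v(A) = -2*3 = -6)
L = 36 (L = (-6)**2 = 36)
(r(20) + L)**2 = (6 + 36)**2 = 42**2 = 1764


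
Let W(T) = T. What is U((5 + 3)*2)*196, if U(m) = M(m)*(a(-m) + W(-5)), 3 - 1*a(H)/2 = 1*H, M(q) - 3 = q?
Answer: 122892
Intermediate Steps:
M(q) = 3 + q
a(H) = 6 - 2*H
U(m) = (1 + 2*m)*(3 + m) (U(m) = (3 + m)*((6 - (-2)*m) - 5) = (3 + m)*((6 + 2*m) - 5) = (3 + m)*(1 + 2*m) = (1 + 2*m)*(3 + m))
U((5 + 3)*2)*196 = (3 + 2*((5 + 3)*2)² + 7*((5 + 3)*2))*196 = (3 + 2*(8*2)² + 7*(8*2))*196 = (3 + 2*16² + 7*16)*196 = (3 + 2*256 + 112)*196 = (3 + 512 + 112)*196 = 627*196 = 122892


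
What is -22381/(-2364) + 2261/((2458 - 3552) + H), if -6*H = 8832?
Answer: 26042321/3033012 ≈ 8.5863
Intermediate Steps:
H = -1472 (H = -1/6*8832 = -1472)
-22381/(-2364) + 2261/((2458 - 3552) + H) = -22381/(-2364) + 2261/((2458 - 3552) - 1472) = -22381*(-1/2364) + 2261/(-1094 - 1472) = 22381/2364 + 2261/(-2566) = 22381/2364 + 2261*(-1/2566) = 22381/2364 - 2261/2566 = 26042321/3033012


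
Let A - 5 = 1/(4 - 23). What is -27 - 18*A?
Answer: -2205/19 ≈ -116.05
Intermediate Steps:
A = 94/19 (A = 5 + 1/(4 - 23) = 5 + 1/(-19) = 5 - 1/19 = 94/19 ≈ 4.9474)
-27 - 18*A = -27 - 18*94/19 = -27 - 1692/19 = -2205/19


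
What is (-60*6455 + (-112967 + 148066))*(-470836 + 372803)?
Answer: 34527320633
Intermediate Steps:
(-60*6455 + (-112967 + 148066))*(-470836 + 372803) = (-387300 + 35099)*(-98033) = -352201*(-98033) = 34527320633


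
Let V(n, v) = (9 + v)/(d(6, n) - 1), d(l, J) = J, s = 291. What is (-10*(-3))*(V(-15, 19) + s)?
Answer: 17355/2 ≈ 8677.5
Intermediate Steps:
V(n, v) = (9 + v)/(-1 + n) (V(n, v) = (9 + v)/(n - 1) = (9 + v)/(-1 + n))
(-10*(-3))*(V(-15, 19) + s) = (-10*(-3))*((9 + 19)/(-1 - 15) + 291) = 30*(28/(-16) + 291) = 30*(-1/16*28 + 291) = 30*(-7/4 + 291) = 30*(1157/4) = 17355/2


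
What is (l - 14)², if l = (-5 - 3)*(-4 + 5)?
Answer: 484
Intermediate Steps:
l = -8 (l = -8*1 = -8)
(l - 14)² = (-8 - 14)² = (-22)² = 484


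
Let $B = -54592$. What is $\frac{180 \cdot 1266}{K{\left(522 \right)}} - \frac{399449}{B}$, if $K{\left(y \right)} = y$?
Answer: $\frac{702718741}{1583168} \approx 443.87$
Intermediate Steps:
$\frac{180 \cdot 1266}{K{\left(522 \right)}} - \frac{399449}{B} = \frac{180 \cdot 1266}{522} - \frac{399449}{-54592} = 227880 \cdot \frac{1}{522} - - \frac{399449}{54592} = \frac{12660}{29} + \frac{399449}{54592} = \frac{702718741}{1583168}$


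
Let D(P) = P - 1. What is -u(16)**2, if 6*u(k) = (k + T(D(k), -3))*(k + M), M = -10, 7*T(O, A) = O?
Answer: -16129/49 ≈ -329.16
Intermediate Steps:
D(P) = -1 + P
T(O, A) = O/7
u(k) = (-10 + k)*(-1/7 + 8*k/7)/6 (u(k) = ((k + (-1 + k)/7)*(k - 10))/6 = ((k + (-1/7 + k/7))*(-10 + k))/6 = ((-1/7 + 8*k/7)*(-10 + k))/6 = ((-10 + k)*(-1/7 + 8*k/7))/6 = (-10 + k)*(-1/7 + 8*k/7)/6)
-u(16)**2 = -(5/21 - 27/14*16 + (4/21)*16**2)**2 = -(5/21 - 216/7 + (4/21)*256)**2 = -(5/21 - 216/7 + 1024/21)**2 = -(127/7)**2 = -1*16129/49 = -16129/49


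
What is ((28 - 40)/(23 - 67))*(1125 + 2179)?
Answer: 9912/11 ≈ 901.09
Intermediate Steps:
((28 - 40)/(23 - 67))*(1125 + 2179) = -12/(-44)*3304 = -12*(-1/44)*3304 = (3/11)*3304 = 9912/11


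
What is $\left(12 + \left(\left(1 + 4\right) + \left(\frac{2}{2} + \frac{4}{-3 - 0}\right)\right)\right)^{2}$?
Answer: $\frac{2500}{9} \approx 277.78$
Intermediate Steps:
$\left(12 + \left(\left(1 + 4\right) + \left(\frac{2}{2} + \frac{4}{-3 - 0}\right)\right)\right)^{2} = \left(12 + \left(5 + \left(2 \cdot \frac{1}{2} + \frac{4}{-3 + 0}\right)\right)\right)^{2} = \left(12 + \left(5 + \left(1 + \frac{4}{-3}\right)\right)\right)^{2} = \left(12 + \left(5 + \left(1 + 4 \left(- \frac{1}{3}\right)\right)\right)\right)^{2} = \left(12 + \left(5 + \left(1 - \frac{4}{3}\right)\right)\right)^{2} = \left(12 + \left(5 - \frac{1}{3}\right)\right)^{2} = \left(12 + \frac{14}{3}\right)^{2} = \left(\frac{50}{3}\right)^{2} = \frac{2500}{9}$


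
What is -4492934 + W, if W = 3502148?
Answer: -990786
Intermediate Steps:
-4492934 + W = -4492934 + 3502148 = -990786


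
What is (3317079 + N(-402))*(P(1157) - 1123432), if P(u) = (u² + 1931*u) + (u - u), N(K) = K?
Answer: 8123815576968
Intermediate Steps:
P(u) = u² + 1931*u (P(u) = (u² + 1931*u) + 0 = u² + 1931*u)
(3317079 + N(-402))*(P(1157) - 1123432) = (3317079 - 402)*(1157*(1931 + 1157) - 1123432) = 3316677*(1157*3088 - 1123432) = 3316677*(3572816 - 1123432) = 3316677*2449384 = 8123815576968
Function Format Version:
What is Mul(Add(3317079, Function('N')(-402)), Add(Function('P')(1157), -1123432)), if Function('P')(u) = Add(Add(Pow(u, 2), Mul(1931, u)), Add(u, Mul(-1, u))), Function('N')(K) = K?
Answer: 8123815576968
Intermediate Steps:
Function('P')(u) = Add(Pow(u, 2), Mul(1931, u)) (Function('P')(u) = Add(Add(Pow(u, 2), Mul(1931, u)), 0) = Add(Pow(u, 2), Mul(1931, u)))
Mul(Add(3317079, Function('N')(-402)), Add(Function('P')(1157), -1123432)) = Mul(Add(3317079, -402), Add(Mul(1157, Add(1931, 1157)), -1123432)) = Mul(3316677, Add(Mul(1157, 3088), -1123432)) = Mul(3316677, Add(3572816, -1123432)) = Mul(3316677, 2449384) = 8123815576968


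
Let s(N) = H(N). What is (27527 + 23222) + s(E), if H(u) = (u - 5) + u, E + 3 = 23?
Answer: 50784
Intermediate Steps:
E = 20 (E = -3 + 23 = 20)
H(u) = -5 + 2*u (H(u) = (-5 + u) + u = -5 + 2*u)
s(N) = -5 + 2*N
(27527 + 23222) + s(E) = (27527 + 23222) + (-5 + 2*20) = 50749 + (-5 + 40) = 50749 + 35 = 50784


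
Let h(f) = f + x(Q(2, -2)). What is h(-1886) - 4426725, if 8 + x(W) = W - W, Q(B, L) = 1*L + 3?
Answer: -4428619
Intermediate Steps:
Q(B, L) = 3 + L (Q(B, L) = L + 3 = 3 + L)
x(W) = -8 (x(W) = -8 + (W - W) = -8 + 0 = -8)
h(f) = -8 + f (h(f) = f - 8 = -8 + f)
h(-1886) - 4426725 = (-8 - 1886) - 4426725 = -1894 - 4426725 = -4428619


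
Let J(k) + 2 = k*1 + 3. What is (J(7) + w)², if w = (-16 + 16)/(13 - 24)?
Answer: 64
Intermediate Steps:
w = 0 (w = 0/(-11) = 0*(-1/11) = 0)
J(k) = 1 + k (J(k) = -2 + (k*1 + 3) = -2 + (k + 3) = -2 + (3 + k) = 1 + k)
(J(7) + w)² = ((1 + 7) + 0)² = (8 + 0)² = 8² = 64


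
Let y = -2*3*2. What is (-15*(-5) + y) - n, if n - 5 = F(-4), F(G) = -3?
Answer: 61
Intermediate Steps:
n = 2 (n = 5 - 3 = 2)
y = -12 (y = -6*2 = -12)
(-15*(-5) + y) - n = (-15*(-5) - 12) - 1*2 = (75 - 12) - 2 = 63 - 2 = 61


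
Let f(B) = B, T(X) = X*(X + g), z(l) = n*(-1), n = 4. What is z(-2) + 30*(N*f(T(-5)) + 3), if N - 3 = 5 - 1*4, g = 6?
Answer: -514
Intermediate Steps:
z(l) = -4 (z(l) = 4*(-1) = -4)
N = 4 (N = 3 + (5 - 1*4) = 3 + (5 - 4) = 3 + 1 = 4)
T(X) = X*(6 + X) (T(X) = X*(X + 6) = X*(6 + X))
z(-2) + 30*(N*f(T(-5)) + 3) = -4 + 30*(4*(-5*(6 - 5)) + 3) = -4 + 30*(4*(-5*1) + 3) = -4 + 30*(4*(-5) + 3) = -4 + 30*(-20 + 3) = -4 + 30*(-17) = -4 - 510 = -514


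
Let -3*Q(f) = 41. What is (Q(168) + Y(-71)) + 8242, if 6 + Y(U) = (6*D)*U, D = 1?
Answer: 23389/3 ≈ 7796.3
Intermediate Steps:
Q(f) = -41/3 (Q(f) = -⅓*41 = -41/3)
Y(U) = -6 + 6*U (Y(U) = -6 + (6*1)*U = -6 + 6*U)
(Q(168) + Y(-71)) + 8242 = (-41/3 + (-6 + 6*(-71))) + 8242 = (-41/3 + (-6 - 426)) + 8242 = (-41/3 - 432) + 8242 = -1337/3 + 8242 = 23389/3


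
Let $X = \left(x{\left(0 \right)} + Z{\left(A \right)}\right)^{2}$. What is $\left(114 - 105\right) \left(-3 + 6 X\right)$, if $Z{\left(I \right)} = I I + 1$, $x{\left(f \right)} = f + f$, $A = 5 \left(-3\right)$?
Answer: $2758077$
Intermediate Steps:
$A = -15$
$x{\left(f \right)} = 2 f$
$Z{\left(I \right)} = 1 + I^{2}$ ($Z{\left(I \right)} = I^{2} + 1 = 1 + I^{2}$)
$X = 51076$ ($X = \left(2 \cdot 0 + \left(1 + \left(-15\right)^{2}\right)\right)^{2} = \left(0 + \left(1 + 225\right)\right)^{2} = \left(0 + 226\right)^{2} = 226^{2} = 51076$)
$\left(114 - 105\right) \left(-3 + 6 X\right) = \left(114 - 105\right) \left(-3 + 6 \cdot 51076\right) = 9 \left(-3 + 306456\right) = 9 \cdot 306453 = 2758077$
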